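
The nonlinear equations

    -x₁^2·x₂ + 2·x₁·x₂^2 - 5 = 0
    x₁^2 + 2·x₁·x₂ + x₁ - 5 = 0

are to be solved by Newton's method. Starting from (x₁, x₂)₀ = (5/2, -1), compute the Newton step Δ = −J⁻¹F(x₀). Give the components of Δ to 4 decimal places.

At (5/2, -1): F = (6.2500, -1.2500).
Jacobian J = [[-2·x₁·x₂ + 2·x₂^2, -x₁^2 + 4·x₁·x₂], [2·x₁ + 2·x₂ + 1, 2·x₁]].
At the point, J = [[7.0000, -16.2500], [4.0000, 5.0000]] (det J = 100.0000).
Solving J·Δ = −F gives Δ = (-0.1094, 0.3375).

(-0.1094, 0.3375)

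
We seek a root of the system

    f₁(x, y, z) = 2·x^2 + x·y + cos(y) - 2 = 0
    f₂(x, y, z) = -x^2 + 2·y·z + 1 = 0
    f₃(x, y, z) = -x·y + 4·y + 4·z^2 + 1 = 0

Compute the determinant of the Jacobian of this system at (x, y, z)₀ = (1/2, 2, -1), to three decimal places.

14.549

J = [[4·x + y, x - sin(y), 0], [-2·x, 2·z, 2·y], [-y, -x + 4, 8·z]].
At the point, J = [[4.000, -0.40930, 0.000], [-1.000, -2.000, 4.000], [-2.000, 3.500, -8.000]].
det J = 14.549.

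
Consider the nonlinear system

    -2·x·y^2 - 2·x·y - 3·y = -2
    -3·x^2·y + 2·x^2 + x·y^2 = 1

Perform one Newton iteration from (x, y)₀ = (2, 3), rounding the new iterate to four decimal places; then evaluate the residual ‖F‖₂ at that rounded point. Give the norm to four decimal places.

At (2, 3): F = (-55.0000, -11.0000).
Jacobian J = [[-2·y^2 - 2·y, -4·x·y - 2·x - 3], [-6·x·y + 4·x + y^2, -3·x^2 + 2·x·y]].
At the point, J = [[-24.0000, -31.0000], [-19.0000, 0.0000]] (det J = -589.0000).
Solving J·Δ = −F gives Δ = (-0.5789, -1.3260).
Then the next iterate is (x, y)₁ = (1.4211, 1.6740).
Re-evaluating at (1.4211, 1.6740): F = (-15.744472, -3.120691), so ‖F‖₂ = 16.0508.

16.0508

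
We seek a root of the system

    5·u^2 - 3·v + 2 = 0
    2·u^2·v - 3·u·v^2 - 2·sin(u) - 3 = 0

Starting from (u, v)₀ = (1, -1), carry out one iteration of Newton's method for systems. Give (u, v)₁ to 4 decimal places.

At (1, -1): F = (10.0000, -9.682942).
Jacobian J = [[10·u, -3], [4·u·v - 3·v^2 - 2·cos(u), 2·u^2 - 6·u·v]].
At the point, J = [[10.0000, -3.0000], [-8.080605, 8.0000]] (det J = 55.758186).
Solving J·Δ = −F gives Δ = (-0.9138, 0.2874).
Then the next iterate is (u, v)₁ = (0.0862, -0.7126).

(0.0862, -0.7126)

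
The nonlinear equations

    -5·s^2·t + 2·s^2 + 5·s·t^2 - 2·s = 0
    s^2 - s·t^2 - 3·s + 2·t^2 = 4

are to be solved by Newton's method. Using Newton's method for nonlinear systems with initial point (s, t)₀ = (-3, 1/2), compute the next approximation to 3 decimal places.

At (-3, 1/2): F = (-2.250, 15.250).
Jacobian J = [[-10·s·t + 4·s + 5·t^2 - 2, -5·s^2 + 10·s·t], [2·s - t^2 - 3, -2·s·t + 4·t]].
At the point, J = [[2.250, -60.000], [-9.250, 5.000]] (det J = -543.750).
Solving J·Δ = −F gives Δ = (1.662, 0.025).
Then the next iterate is (s, t)₁ = (-1.338, 0.525).

(-1.338, 0.525)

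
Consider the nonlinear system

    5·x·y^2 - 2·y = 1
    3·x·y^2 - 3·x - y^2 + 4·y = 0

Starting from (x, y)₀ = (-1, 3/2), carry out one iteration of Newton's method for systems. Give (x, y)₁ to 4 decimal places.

At (-1, 3/2): F = (-15.2500, 0.0000).
Jacobian J = [[5·y^2, 10·x·y - 2], [3·y^2 - 3, 6·x·y - 2·y + 4]].
At the point, J = [[11.2500, -17.0000], [3.7500, -8.0000]] (det J = -26.2500).
Solving J·Δ = −F gives Δ = (4.6476, 2.1786).
Then the next iterate is (x, y)₁ = (3.6476, 3.6786).

(3.6476, 3.6786)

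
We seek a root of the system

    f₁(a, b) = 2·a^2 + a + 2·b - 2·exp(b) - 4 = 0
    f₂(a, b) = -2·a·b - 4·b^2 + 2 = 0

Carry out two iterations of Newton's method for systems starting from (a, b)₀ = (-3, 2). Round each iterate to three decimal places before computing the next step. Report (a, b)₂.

At (-3, 2): F = (0.22189, -2.000).
Jacobian J = [[4·a + 1, -2·exp(b) + 2], [-2·b, -2·a - 8·b]].
At the point, J = [[-11.000, -12.77811], [-4.000, -10.000]] (det J = 58.88755).
Solving J·Δ = −F gives Δ = (0.472, -0.389).
Then the next iterate is (a, b)₁ = (-2.528, 1.611).
Round to (-2.528, 1.611) and repeat: F = (-0.54007, -0.23607), J = [[-9.112, -8.01563], [-3.222, -7.832]].
Δ = (-0.051, -0.009), so (a, b)₂ = (-2.579, 1.602).

(-2.579, 1.602)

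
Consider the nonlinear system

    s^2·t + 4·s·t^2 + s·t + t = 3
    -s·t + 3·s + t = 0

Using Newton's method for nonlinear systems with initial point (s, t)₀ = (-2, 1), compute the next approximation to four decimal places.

At (-2, 1): F = (-8.0000, -3.0000).
Jacobian J = [[2·s·t + 4·t^2 + t, s^2 + 8·s·t + s + 1], [-t + 3, -s + 1]].
At the point, J = [[1.0000, -13.0000], [2.0000, 3.0000]] (det J = 29.0000).
Solving J·Δ = −F gives Δ = (2.1724, -0.4483).
Then the next iterate is (s, t)₁ = (0.1724, 0.5517).

(0.1724, 0.5517)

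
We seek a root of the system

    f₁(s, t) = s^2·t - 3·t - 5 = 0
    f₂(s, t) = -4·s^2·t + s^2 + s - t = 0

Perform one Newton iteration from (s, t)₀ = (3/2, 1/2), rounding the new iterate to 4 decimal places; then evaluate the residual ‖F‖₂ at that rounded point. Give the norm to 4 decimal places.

51.4977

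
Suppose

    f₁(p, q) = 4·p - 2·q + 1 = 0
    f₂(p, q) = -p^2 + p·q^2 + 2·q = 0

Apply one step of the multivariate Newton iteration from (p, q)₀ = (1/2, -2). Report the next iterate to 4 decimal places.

(1.2500, 3.0000)

At (1/2, -2): F = (7.0000, -2.2500).
Jacobian J = [[4, -2], [-2·p + q^2, 2·p·q + 2]].
At the point, J = [[4.0000, -2.0000], [3.0000, 0.0000]] (det J = 6.0000).
Solving J·Δ = −F gives Δ = (0.7500, 5.0000).
Then the next iterate is (p, q)₁ = (1.2500, 3.0000).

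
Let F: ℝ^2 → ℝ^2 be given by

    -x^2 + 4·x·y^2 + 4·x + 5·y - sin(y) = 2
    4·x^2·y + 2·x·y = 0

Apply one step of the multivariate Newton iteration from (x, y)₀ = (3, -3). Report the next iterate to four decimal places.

At (3, -3): F = (94.141120, -126.0000).
Jacobian J = [[-2·x + 4·y^2 + 4, 8·x·y - cos(y) + 5], [8·x·y + 2·y, 4·x^2 + 2·x]].
At the point, J = [[34.0000, -66.010008], [-78.0000, 42.0000]] (det J = -3720.780585).
Solving J·Δ = −F gives Δ = (-1.1727, 0.8221).
Then the next iterate is (x, y)₁ = (1.8273, -2.1779).

(1.8273, -2.1779)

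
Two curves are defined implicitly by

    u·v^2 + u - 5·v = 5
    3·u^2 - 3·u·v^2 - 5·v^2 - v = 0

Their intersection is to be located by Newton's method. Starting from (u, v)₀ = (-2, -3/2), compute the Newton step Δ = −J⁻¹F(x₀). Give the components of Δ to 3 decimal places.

(-0.043, 4.141)

At (-2, -3/2): F = (-4.000, 15.750).
Jacobian J = [[v^2 + 1, 2·u·v - 5], [6·u - 3·v^2, -6·u·v - 10·v - 1]].
At the point, J = [[3.250, 1.000], [-18.750, -4.000]] (det J = 5.750).
Solving J·Δ = −F gives Δ = (-0.043, 4.141).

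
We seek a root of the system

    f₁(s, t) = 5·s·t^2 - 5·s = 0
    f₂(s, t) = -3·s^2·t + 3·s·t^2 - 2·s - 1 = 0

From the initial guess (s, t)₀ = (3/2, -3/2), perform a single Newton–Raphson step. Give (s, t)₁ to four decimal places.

(0.8812, -1.2552)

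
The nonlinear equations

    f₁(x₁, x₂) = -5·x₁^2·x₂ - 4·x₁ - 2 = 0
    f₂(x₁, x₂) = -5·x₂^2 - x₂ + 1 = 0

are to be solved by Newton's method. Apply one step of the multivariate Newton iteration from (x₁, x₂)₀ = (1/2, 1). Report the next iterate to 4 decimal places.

(-0.0202, 0.5455)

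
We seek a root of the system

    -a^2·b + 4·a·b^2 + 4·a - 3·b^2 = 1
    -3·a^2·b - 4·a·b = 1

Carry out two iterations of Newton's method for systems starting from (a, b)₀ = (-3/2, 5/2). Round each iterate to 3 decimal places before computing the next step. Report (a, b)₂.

(-1.135, 0.355)

At (-3/2, 5/2): F = (-68.875, -2.875).
Jacobian J = [[-2·a·b + 4·b^2 + 4, -a^2 + 8·a·b - 6·b], [-6·a·b - 4·b, -3·a^2 - 4·a]].
At the point, J = [[36.500, -47.250], [12.500, -0.750]] (det J = 563.250).
Solving J·Δ = −F gives Δ = (0.149, -1.342).
Then the next iterate is (a, b)₁ = (-1.351, 1.158).
Round to (-1.351, 1.158) and repeat: F = (-19.78704, -1.08292), J = [[12.49277, -21.28886], [4.75475, -0.07160]].
Δ = (0.216, -0.803), so (a, b)₂ = (-1.135, 0.355).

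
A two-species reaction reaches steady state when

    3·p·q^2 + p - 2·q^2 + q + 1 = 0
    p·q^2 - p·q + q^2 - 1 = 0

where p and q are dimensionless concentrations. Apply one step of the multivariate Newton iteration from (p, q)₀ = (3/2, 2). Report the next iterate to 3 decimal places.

(0.853, 1.446)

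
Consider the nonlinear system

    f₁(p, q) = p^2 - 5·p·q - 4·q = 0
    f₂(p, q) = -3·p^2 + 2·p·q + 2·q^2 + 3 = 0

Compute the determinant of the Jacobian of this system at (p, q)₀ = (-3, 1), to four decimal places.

-198.0000

J = [[2·p - 5·q, -5·p - 4], [-6·p + 2·q, 2·p + 4·q]].
At the point, J = [[-11.0000, 11.0000], [20.0000, -2.0000]].
det J = -198.0000.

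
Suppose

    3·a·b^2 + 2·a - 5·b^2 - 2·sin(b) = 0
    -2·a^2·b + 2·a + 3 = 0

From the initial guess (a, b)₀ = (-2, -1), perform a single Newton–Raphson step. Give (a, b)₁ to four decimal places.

(-1.5334, -0.4749)

At (-2, -1): F = (-13.317058, 7.0000).
Jacobian J = [[3·b^2 + 2, 6·a·b - 10·b - 2·cos(b)], [-4·a·b + 2, -2·a^2]].
At the point, J = [[5.0000, 20.919395], [-6.0000, -8.0000]] (det J = 85.516372).
Solving J·Δ = −F gives Δ = (0.4666, 0.5251).
Then the next iterate is (a, b)₁ = (-1.5334, -0.4749).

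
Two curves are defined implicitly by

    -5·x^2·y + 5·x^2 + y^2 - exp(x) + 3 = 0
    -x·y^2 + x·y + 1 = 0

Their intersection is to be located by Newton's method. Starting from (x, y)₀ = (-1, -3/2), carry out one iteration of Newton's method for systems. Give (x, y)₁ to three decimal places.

(-0.559, -0.726)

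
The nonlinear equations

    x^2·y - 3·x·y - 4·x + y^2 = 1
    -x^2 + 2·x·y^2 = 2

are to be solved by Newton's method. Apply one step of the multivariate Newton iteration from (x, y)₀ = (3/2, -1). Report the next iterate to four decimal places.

At (3/2, -1): F = (-3.7500, -1.2500).
Jacobian J = [[2·x·y - 3·y - 4, x^2 - 3·x + 2·y], [-2·x + 2·y^2, 4·x·y]].
At the point, J = [[-4.0000, -4.2500], [-1.0000, -6.0000]] (det J = 19.7500).
Solving J·Δ = −F gives Δ = (-0.8703, -0.0633).
Then the next iterate is (x, y)₁ = (0.6297, -1.0633).

(0.6297, -1.0633)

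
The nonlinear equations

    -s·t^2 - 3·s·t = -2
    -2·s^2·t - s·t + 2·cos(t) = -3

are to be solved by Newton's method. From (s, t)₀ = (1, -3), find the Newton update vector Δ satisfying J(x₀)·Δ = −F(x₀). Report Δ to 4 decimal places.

At (1, -3): F = (2.0000, 10.020015).
Jacobian J = [[-t^2 - 3·t, -2·s·t - 3·s], [-4·s·t - t, -2·s^2 - s - 2·sin(t)]].
At the point, J = [[0.0000, 3.0000], [15.0000, -2.717760]] (det J = -45.0000).
Solving J·Δ = −F gives Δ = (-0.7888, -0.6667).

(-0.7888, -0.6667)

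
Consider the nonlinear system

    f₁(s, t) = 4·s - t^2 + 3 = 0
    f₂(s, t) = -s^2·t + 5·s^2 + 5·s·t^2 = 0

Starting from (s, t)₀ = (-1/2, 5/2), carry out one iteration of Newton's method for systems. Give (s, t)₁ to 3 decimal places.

(-0.413, 1.520)

At (-1/2, 5/2): F = (-5.250, -15.000).
Jacobian J = [[4, -2·t], [-2·s·t + 10·s + 5·t^2, -s^2 + 10·s·t]].
At the point, J = [[4.000, -5.000], [28.750, -12.750]] (det J = 92.750).
Solving J·Δ = −F gives Δ = (0.087, -0.980).
Then the next iterate is (s, t)₁ = (-0.413, 1.520).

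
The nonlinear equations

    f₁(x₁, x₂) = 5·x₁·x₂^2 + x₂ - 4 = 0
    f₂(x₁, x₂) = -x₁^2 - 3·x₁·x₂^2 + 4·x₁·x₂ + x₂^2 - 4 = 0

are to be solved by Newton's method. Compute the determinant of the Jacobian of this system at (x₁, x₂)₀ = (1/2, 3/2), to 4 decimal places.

J = [[5·x₂^2, 10·x₁·x₂ + 1], [-2·x₁ - 3·x₂^2 + 4·x₂, -6·x₁·x₂ + 4·x₁ + 2·x₂]].
At the point, J = [[11.2500, 8.5000], [-1.7500, 0.5000]].
det J = 20.5000.

20.5000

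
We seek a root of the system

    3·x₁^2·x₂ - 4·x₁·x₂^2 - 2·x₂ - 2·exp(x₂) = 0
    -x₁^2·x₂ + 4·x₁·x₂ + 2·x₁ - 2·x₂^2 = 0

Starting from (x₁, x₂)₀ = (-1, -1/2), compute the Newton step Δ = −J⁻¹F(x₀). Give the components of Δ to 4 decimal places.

(0.2095, -0.0698)

At (-1, -1/2): F = (-0.713061, 0.0000).
Jacobian J = [[6·x₁·x₂ - 4·x₂^2, 3·x₁^2 - 8·x₁·x₂ - 2·exp(x₂) - 2], [-2·x₁·x₂ + 4·x₂ + 2, -x₁^2 + 4·x₁ - 4·x₂]].
At the point, J = [[2.0000, -4.213061], [-1.0000, -3.0000]] (det J = -10.213061).
Solving J·Δ = −F gives Δ = (0.2095, -0.0698).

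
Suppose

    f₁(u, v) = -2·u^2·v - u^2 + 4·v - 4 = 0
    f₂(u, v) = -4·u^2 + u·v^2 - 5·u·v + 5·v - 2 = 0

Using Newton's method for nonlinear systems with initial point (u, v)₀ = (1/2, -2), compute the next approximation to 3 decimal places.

(0.959, 0.821)

At (1/2, -2): F = (-11.250, -6.000).
Jacobian J = [[-4·u·v - 2·u, -2·u^2 + 4], [-8·u + v^2 - 5·v, 2·u·v - 5·u + 5]].
At the point, J = [[3.000, 3.500], [10.000, 0.500]] (det J = -33.500).
Solving J·Δ = −F gives Δ = (0.459, 2.821).
Then the next iterate is (u, v)₁ = (0.959, 0.821).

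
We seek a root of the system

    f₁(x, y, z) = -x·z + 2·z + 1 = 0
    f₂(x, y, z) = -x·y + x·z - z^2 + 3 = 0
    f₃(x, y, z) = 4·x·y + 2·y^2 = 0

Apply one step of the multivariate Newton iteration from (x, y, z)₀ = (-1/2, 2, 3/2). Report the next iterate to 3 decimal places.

(1.740, -1.653, 0.944)

At (-1/2, 2, 3/2): F = (4.750, 1.000, 4.000).
Jacobian J = [[-z, 0, -x + 2], [-y + z, -x, x - 2·z], [4·y, 4·x + 4·y, 0]].
At the point, J = [[-1.500, 0.000, 2.500], [-0.500, 0.500, -3.500], [8.000, 6.000, 0.000]] (det J = -49.000).
Solving J·Δ = −F gives Δ = (2.240, -3.653, -0.556).
Then the next iterate is (x, y, z)₁ = (1.740, -1.653, 0.944).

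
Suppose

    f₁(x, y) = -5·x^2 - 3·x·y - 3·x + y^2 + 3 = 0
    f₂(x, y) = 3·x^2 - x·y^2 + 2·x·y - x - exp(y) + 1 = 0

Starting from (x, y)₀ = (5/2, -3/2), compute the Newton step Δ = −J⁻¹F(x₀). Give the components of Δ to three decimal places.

(-1.181, 0.524)

At (5/2, -3/2): F = (-22.250, 3.90187).
Jacobian J = [[-10·x - 3·y - 3, -3·x + 2·y], [6·x - y^2 + 2·y - 1, -2·x·y + 2·x - exp(y)]].
At the point, J = [[-23.500, -10.500], [8.750, 12.27687]] (det J = -196.63144).
Solving J·Δ = −F gives Δ = (-1.181, 0.524).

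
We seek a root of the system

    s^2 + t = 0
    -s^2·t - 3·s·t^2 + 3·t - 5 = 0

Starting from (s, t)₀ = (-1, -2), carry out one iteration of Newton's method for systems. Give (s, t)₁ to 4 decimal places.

At (-1, -2): F = (-1.0000, 3.0000).
Jacobian J = [[2·s, 1], [-2·s·t - 3·t^2, -s^2 - 6·s·t + 3]].
At the point, J = [[-2.0000, 1.0000], [-16.0000, -10.0000]] (det J = 36.0000).
Solving J·Δ = −F gives Δ = (-0.1944, 0.6111).
Then the next iterate is (s, t)₁ = (-1.1944, -1.3889).

(-1.1944, -1.3889)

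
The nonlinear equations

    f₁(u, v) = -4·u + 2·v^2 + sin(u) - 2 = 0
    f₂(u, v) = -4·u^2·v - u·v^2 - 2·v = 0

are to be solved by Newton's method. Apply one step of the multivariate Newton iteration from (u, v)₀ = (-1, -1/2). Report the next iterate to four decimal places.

(-0.6749, -0.2331)

At (-1, -1/2): F = (1.658529, 3.2500).
Jacobian J = [[cos(u) - 4, 4·v], [-8·u·v - v^2, -4·u^2 - 2·u·v - 2]].
At the point, J = [[-3.459698, -2.0000], [-4.2500, -7.0000]] (det J = 15.717884).
Solving J·Δ = −F gives Δ = (0.3251, 0.2669).
Then the next iterate is (u, v)₁ = (-0.6749, -0.2331).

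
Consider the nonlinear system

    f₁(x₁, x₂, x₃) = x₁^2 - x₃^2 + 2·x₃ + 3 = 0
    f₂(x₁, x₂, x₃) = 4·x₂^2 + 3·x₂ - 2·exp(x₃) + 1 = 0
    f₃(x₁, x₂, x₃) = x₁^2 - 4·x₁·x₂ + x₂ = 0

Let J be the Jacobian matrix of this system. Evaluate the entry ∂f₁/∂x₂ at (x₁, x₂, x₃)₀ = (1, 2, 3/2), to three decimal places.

0.000

∂f₁/∂x₂ = 0.
At (1, 2, 3/2) this is 0.000.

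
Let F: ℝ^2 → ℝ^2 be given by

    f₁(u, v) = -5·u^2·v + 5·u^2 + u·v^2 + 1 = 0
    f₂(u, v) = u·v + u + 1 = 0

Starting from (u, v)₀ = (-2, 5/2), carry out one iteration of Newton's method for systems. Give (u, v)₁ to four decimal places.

At (-2, 5/2): F = (-41.5000, -6.0000).
Jacobian J = [[-10·u·v + 10·u + v^2, -5·u^2 + 2·u·v], [v + 1, u]].
At the point, J = [[36.2500, -30.0000], [3.5000, -2.0000]] (det J = 32.5000).
Solving J·Δ = −F gives Δ = (2.9846, 2.2231).
Then the next iterate is (u, v)₁ = (0.9846, 4.7231).

(0.9846, 4.7231)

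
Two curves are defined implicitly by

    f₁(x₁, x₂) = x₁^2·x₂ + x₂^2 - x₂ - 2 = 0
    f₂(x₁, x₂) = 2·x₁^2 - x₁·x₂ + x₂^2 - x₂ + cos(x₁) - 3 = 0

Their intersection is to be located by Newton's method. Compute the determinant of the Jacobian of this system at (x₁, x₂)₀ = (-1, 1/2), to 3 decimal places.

2.659

J = [[2·x₁·x₂, x₁^2 + 2·x₂ - 1], [4·x₁ - x₂ - sin(x₁), -x₁ + 2·x₂ - 1]].
At the point, J = [[-1.000, 1.000], [-3.65853, 1.000]].
det J = 2.659.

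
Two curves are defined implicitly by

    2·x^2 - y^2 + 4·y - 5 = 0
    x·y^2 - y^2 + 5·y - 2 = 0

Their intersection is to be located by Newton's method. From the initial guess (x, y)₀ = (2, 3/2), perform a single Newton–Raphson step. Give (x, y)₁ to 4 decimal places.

(1.2510, 0.7419)

At (2, 3/2): F = (6.7500, 7.7500).
Jacobian J = [[4·x, -2·y + 4], [y^2, 2·x·y - 2·y + 5]].
At the point, J = [[8.0000, 1.0000], [2.2500, 8.0000]] (det J = 61.7500).
Solving J·Δ = −F gives Δ = (-0.7490, -0.7581).
Then the next iterate is (x, y)₁ = (1.2510, 0.7419).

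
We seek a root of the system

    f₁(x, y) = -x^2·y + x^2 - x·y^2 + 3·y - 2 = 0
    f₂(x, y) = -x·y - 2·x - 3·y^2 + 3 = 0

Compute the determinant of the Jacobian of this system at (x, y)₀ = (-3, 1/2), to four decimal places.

-7.5000

J = [[-2·x·y + 2·x - y^2, -x^2 - 2·x·y + 3], [-y - 2, -x - 6·y]].
At the point, J = [[-3.2500, -3.0000], [-2.5000, 0.0000]].
det J = -7.5000.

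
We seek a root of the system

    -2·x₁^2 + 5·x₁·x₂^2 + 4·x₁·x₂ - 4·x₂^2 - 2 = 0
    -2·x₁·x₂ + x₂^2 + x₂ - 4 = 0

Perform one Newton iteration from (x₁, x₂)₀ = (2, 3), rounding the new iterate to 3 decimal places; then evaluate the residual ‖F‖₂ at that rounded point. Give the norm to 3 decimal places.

At (2, 3): F = (68.000, -4.000).
Jacobian J = [[-4·x₁ + 5·x₂^2 + 4·x₂, 10·x₁·x₂ + 4·x₁ - 8·x₂], [-2·x₂, -2·x₁ + 2·x₂ + 1]].
At the point, J = [[49.000, 44.000], [-6.000, 3.000]] (det J = 411.000).
Solving J·Δ = −F gives Δ = (-0.925, -0.516).
Then the next iterate is (x₁, x₂)₁ = (1.075, 2.484).
Re-evaluating at (1.075, 2.484): F = (14.85405, -0.68634), so ‖F‖₂ = 14.870.

14.870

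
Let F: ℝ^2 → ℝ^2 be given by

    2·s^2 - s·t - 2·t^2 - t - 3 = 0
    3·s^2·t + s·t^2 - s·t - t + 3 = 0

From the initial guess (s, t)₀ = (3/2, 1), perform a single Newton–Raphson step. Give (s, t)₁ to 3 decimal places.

(1.129, 0.253)

At (3/2, 1): F = (-3.000, 8.750).
Jacobian J = [[4·s - t, -s - 4·t - 1], [6·s·t + t^2 - t, 3·s^2 + 2·s·t - s - 1]].
At the point, J = [[5.000, -6.500], [9.000, 7.250]] (det J = 94.750).
Solving J·Δ = −F gives Δ = (-0.371, -0.747).
Then the next iterate is (s, t)₁ = (1.129, 0.253).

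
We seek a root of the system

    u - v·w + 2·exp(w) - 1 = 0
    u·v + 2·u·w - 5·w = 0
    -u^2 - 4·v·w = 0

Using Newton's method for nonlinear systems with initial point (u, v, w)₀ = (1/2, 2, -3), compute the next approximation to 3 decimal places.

At (1/2, 2, -3): F = (5.59957, 13.000, 23.750).
Jacobian J = [[1, -w, -v + 2·exp(w)], [v + 2·w, u, 2·u - 5], [-2·u, -4·w, -4·v]].
At the point, J = [[1.000, 3.000, -1.90043], [-4.000, 0.500, -4.000], [-1.000, 12.000, -8.000]] (det J = 50.27023).
Solving J·Δ = −F gives Δ = (0.010, 0.198, 3.264).
Then the next iterate is (u, v, w)₁ = (0.510, 2.198, 0.264).

(0.510, 2.198, 0.264)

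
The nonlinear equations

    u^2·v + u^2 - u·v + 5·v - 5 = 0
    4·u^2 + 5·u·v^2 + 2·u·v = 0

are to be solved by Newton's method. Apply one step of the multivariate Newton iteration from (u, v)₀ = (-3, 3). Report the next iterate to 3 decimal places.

At (-3, 3): F = (55.000, -117.000).
Jacobian J = [[2·u·v + 2·u - v, u^2 - u + 5], [8·u + 5·v^2 + 2·v, 10·u·v + 2·u]].
At the point, J = [[-27.000, 17.000], [27.000, -96.000]] (det J = 2133.000).
Solving J·Δ = −F gives Δ = (1.543, -0.785).
Then the next iterate is (u, v)₁ = (-1.457, 2.215).

(-1.457, 2.215)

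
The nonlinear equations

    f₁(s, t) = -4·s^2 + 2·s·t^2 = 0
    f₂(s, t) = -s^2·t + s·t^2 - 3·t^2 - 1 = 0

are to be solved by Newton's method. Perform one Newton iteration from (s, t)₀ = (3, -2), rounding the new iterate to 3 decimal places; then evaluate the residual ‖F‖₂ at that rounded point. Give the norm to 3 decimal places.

At (3, -2): F = (-12.000, 17.000).
Jacobian J = [[-8·s + 2·t^2, 4·s·t], [-2·s·t + t^2, -s^2 + 2·s·t - 6·t]].
At the point, J = [[-16.000, -24.000], [16.000, -9.000]] (det J = 528.000).
Solving J·Δ = −F gives Δ = (-0.977, 0.152).
Then the next iterate is (s, t)₁ = (2.023, -1.848).
Re-evaluating at (2.023, -1.848): F = (-2.55261, 3.22644), so ‖F‖₂ = 4.114.

4.114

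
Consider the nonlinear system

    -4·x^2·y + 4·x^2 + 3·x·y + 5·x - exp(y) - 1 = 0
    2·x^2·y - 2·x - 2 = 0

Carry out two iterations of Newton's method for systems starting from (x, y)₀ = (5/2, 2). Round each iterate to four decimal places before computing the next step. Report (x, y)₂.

(1.1044, 1.9743)

At (5/2, 2): F = (-5.889056, 18.0000).
Jacobian J = [[-8·x·y + 8·x + 3·y + 5, -4·x^2 + 3·x - exp(y)], [4·x·y - 2, 2·x^2]].
At the point, J = [[-9.0000, -24.889056], [18.0000, 12.5000]] (det J = 335.503010).
Solving J·Δ = −F gives Δ = (-1.1159, 0.1669).
Then the next iterate is (x, y)₁ = (1.3841, 2.1669).
Round to (1.3841, 2.1669) and repeat: F = (-2.754931, 3.534203), J = [[-1.420150, -12.241807], [9.996825, 3.831466]].
Δ = (-0.2797, -0.1926), so (x, y)₂ = (1.1044, 1.9743).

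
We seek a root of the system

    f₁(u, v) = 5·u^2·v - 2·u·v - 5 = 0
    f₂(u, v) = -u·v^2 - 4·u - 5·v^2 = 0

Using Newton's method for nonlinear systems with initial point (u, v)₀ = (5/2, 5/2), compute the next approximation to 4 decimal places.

(2.0864, 1.0964)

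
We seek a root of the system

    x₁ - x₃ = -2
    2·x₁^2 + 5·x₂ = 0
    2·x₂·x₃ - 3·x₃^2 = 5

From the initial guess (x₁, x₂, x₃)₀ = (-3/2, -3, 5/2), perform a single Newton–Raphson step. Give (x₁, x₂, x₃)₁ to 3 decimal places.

At (-3/2, -3, 5/2): F = (-2.000, -10.500, -38.750).
Jacobian J = [[1, 0, -1], [4·x₁, 5, 0], [0, 2·x₃, 2·x₂ - 6·x₃]].
At the point, J = [[1.000, 0.000, -1.000], [-6.000, 5.000, 0.000], [0.000, 5.000, -21.000]] (det J = -75.000).
Solving J·Δ = −F gives Δ = (0.917, 3.200, -1.083).
Then the next iterate is (x₁, x₂, x₃)₁ = (-0.583, 0.200, 1.417).

(-0.583, 0.200, 1.417)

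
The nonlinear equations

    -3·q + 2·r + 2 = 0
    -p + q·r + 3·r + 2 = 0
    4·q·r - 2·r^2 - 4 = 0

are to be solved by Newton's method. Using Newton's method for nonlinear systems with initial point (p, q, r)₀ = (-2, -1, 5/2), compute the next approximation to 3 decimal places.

(18.750, 2.955, 3.432)

At (-2, -1, 5/2): F = (10.000, 9.000, -26.500).
Jacobian J = [[0, -3, 2], [-1, r, q + 3], [0, 4·r, 4·q - 4·r]].
At the point, J = [[0.000, -3.000, 2.000], [-1.000, 2.500, 2.000], [0.000, 10.000, -14.000]] (det J = 22.000).
Solving J·Δ = −F gives Δ = (20.750, 3.955, 0.932).
Then the next iterate is (p, q, r)₁ = (18.750, 2.955, 3.432).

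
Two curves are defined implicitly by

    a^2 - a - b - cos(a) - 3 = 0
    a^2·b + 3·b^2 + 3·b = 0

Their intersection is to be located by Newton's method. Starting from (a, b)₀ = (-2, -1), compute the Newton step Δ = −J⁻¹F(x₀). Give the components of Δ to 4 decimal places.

(0.2180, 3.1282)

At (-2, -1): F = (4.416147, -4.0000).
Jacobian J = [[2·a + sin(a) - 1, -1], [2·a·b, a^2 + 6·b + 3]].
At the point, J = [[-5.909297, -1.0000], [4.0000, 1.0000]] (det J = -1.909297).
Solving J·Δ = −F gives Δ = (0.2180, 3.1282).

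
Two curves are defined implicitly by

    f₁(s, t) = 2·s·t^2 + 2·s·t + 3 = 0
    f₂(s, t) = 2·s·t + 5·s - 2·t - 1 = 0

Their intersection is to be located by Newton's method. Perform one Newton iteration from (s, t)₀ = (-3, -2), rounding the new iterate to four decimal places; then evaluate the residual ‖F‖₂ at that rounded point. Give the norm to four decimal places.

1.7355

At (-3, -2): F = (-9.0000, 0.0000).
Jacobian J = [[2·t^2 + 2·t, 4·s·t + 2·s], [2·t + 5, 2·s - 2]].
At the point, J = [[4.0000, 18.0000], [1.0000, -8.0000]] (det J = -50.0000).
Solving J·Δ = −F gives Δ = (1.4400, 0.1800).
Then the next iterate is (s, t)₁ = (-1.5600, -1.8200).
Re-evaluating at (-1.5600, -1.8200): F = (-1.656288, 0.5184), so ‖F‖₂ = 1.7355.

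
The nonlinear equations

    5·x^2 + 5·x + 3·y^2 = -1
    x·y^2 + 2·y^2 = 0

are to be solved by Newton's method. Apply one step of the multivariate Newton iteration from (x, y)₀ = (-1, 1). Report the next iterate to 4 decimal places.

(-0.8750, 0.4375)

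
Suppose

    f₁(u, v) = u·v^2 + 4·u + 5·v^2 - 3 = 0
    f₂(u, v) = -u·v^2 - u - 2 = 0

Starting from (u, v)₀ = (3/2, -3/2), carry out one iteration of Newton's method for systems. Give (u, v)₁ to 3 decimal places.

(-0.053, -1.094)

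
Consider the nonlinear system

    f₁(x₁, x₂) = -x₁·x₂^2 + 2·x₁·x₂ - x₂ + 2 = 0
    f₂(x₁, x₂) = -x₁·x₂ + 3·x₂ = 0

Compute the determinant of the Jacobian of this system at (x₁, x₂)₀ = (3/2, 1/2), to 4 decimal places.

J = [[-x₂^2 + 2·x₂, -2·x₁·x₂ + 2·x₁ - 1], [-x₂, -x₁ + 3]].
At the point, J = [[0.7500, 0.5000], [-0.5000, 1.5000]].
det J = 1.3750.

1.3750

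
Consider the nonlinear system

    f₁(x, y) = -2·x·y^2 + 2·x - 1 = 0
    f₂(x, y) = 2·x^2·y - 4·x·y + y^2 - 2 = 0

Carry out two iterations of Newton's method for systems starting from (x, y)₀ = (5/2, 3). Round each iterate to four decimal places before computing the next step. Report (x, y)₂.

At (5/2, 3): F = (-41.0000, 14.5000).
Jacobian J = [[-2·y^2 + 2, -4·x·y], [4·x·y - 4·y, 2·x^2 - 4·x + 2·y]].
At the point, J = [[-16.0000, -30.0000], [18.0000, 8.5000]] (det J = 404.0000).
Solving J·Δ = −F gives Δ = (-0.2141, -1.2525).
Then the next iterate is (x, y)₁ = (2.2859, 1.7475).
Round to (2.2859, 1.7475) and repeat: F = (-10.389363, 3.337874), J = [[-4.107513, -15.978441], [8.988441, 4.802078]].
Δ = (-0.0278, -0.6431), so (x, y)₂ = (2.2581, 1.1044).

(2.2581, 1.1044)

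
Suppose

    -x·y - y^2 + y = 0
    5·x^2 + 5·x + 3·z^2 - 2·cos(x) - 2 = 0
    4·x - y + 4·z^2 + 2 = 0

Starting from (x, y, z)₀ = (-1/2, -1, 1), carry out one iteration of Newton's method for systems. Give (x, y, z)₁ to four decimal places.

At (-1/2, -1, 1): F = (-2.5000, -2.005165, 5.0000).
Jacobian J = [[-y, -x - 2·y + 1, 0], [10·x + 2·sin(x) + 5, 0, 6·z], [4, -1, 8·z]].
At the point, J = [[1.0000, 3.5000, 0.0000], [-0.958851, 0.0000, 6.0000], [4.0000, -1.0000, 8.0000]] (det J = 116.847830).
Solving J·Δ = −F gives Δ = (-1.2507, 1.0716, 0.1343).
Then the next iterate is (x, y, z)₁ = (-1.7507, 0.0716, 1.1343).

(-1.7507, 0.0716, 1.1343)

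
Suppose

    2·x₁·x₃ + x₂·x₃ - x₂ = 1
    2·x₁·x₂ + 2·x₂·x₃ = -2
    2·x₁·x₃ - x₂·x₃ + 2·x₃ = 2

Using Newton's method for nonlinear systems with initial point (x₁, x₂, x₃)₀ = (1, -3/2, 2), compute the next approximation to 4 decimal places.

(0.6908, -1.1256, 0.7246)

At (1, -3/2, 2): F = (1.5000, -7.0000, 9.0000).
Jacobian J = [[2·x₃, x₃ - 1, 2·x₁ + x₂], [2·x₂, 2·x₁ + 2·x₃, 2·x₂], [2·x₃, -x₃, 2·x₁ - x₂ + 2]].
At the point, J = [[4.0000, 1.0000, 0.5000], [-3.0000, 6.0000, -3.0000], [4.0000, -2.0000, 5.5000]] (det J = 103.5000).
Solving J·Δ = −F gives Δ = (-0.3092, 0.3744, -1.2754).
Then the next iterate is (x₁, x₂, x₃)₁ = (0.6908, -1.1256, 0.7246).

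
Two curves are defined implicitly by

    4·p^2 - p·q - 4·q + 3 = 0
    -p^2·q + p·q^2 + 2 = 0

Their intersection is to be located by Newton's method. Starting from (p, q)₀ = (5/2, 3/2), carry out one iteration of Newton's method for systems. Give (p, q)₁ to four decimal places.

At (5/2, 3/2): F = (18.2500, -1.7500).
Jacobian J = [[8·p - q, -p - 4], [-2·p·q + q^2, -p^2 + 2·p·q]].
At the point, J = [[18.5000, -6.5000], [-5.2500, 1.2500]] (det J = -11.0000).
Solving J·Δ = −F gives Δ = (1.0398, 5.7670).
Then the next iterate is (p, q)₁ = (3.5398, 7.2670).

(3.5398, 7.2670)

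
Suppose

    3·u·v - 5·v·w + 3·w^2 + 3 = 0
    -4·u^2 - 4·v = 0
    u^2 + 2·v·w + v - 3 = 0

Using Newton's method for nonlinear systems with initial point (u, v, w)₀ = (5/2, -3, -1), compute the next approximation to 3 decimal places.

At (5/2, -3, -1): F = (-31.500, -13.000, 6.250).
Jacobian J = [[3·v, 3·u - 5·w, -5·v + 6·w], [-8·u, -4, 0], [2·u, 2·w + 1, 2·v]].
At the point, J = [[-9.000, 12.500, 9.000], [-20.000, -4.000, 0.000], [5.000, -1.000, -6.000]] (det J = -1356.000).
Solving J·Δ = −F gives Δ = (-1.024, 1.872, -0.124).
Then the next iterate is (u, v, w)₁ = (1.476, -1.128, -1.124).

(1.476, -1.128, -1.124)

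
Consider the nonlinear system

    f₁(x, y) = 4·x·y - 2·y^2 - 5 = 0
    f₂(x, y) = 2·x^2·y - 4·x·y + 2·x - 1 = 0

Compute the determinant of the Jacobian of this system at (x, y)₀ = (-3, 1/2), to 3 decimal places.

-24.000

J = [[4·y, 4·x - 4·y], [4·x·y - 4·y + 2, 2·x^2 - 4·x]].
At the point, J = [[2.000, -14.000], [-6.000, 30.000]].
det J = -24.000.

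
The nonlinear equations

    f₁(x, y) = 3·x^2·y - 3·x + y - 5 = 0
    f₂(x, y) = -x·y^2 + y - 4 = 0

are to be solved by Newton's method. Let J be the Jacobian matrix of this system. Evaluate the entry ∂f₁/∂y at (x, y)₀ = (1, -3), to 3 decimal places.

4.000

∂f₁/∂y = 3·x^2 + 1.
At (1, -3) this is 4.000.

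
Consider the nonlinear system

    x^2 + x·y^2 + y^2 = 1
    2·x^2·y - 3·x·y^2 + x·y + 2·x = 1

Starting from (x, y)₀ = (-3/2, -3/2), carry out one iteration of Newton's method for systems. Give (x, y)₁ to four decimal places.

(-0.5000, -1.0833)

At (-3/2, -3/2): F = (0.1250, 1.6250).
Jacobian J = [[2·x + y^2, 2·x·y + 2·y], [4·x·y - 3·y^2 + y + 2, 2·x^2 - 6·x·y + x]].
At the point, J = [[-0.7500, 1.5000], [2.7500, -10.5000]] (det J = 3.7500).
Solving J·Δ = −F gives Δ = (1.0000, 0.4167).
Then the next iterate is (x, y)₁ = (-0.5000, -1.0833).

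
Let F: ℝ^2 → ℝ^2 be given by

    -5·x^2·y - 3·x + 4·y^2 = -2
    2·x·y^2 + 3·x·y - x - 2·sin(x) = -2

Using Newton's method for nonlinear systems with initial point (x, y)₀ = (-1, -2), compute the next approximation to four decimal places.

At (-1, -2): F = (31.0000, 2.682942).
Jacobian J = [[-10·x·y - 3, -5·x^2 + 8·y], [2·y^2 + 3·y - 2·cos(x) - 1, 4·x·y + 3·x]].
At the point, J = [[-23.0000, -21.0000], [-0.080605, 5.0000]] (det J = -116.692697).
Solving J·Δ = −F gives Δ = (1.8111, -0.5074).
Then the next iterate is (x, y)₁ = (0.8111, -2.5074).

(0.8111, -2.5074)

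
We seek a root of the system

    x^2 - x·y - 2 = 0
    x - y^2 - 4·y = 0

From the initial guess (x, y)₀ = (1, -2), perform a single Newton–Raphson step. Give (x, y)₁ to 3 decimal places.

(-4.000, -21.000)

At (1, -2): F = (1.000, 5.000).
Jacobian J = [[2·x - y, -x], [1, -2·y - 4]].
At the point, J = [[4.000, -1.000], [1.000, 0.000]] (det J = 1.000).
Solving J·Δ = −F gives Δ = (-5.000, -19.000).
Then the next iterate is (x, y)₁ = (-4.000, -21.000).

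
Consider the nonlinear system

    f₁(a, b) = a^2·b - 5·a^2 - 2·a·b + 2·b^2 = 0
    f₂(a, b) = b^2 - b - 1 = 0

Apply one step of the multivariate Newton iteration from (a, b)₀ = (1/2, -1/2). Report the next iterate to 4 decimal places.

(0.4931, -0.6250)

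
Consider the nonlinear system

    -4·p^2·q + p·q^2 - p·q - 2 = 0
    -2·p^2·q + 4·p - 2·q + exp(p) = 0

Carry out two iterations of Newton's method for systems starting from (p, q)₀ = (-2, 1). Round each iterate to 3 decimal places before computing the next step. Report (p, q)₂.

At (-2, 1): F = (-18.000, -17.86466).
Jacobian J = [[-8·p·q + q^2 - q, -4·p^2 + 2·p·q - p], [-4·p·q + exp(p) + 4, -2·p^2 - 2]].
At the point, J = [[16.000, -18.000], [12.13534, -10.000]] (det J = 58.43604).
Solving J·Δ = −F gives Δ = (2.423, 1.153).
Then the next iterate is (p, q)₁ = (0.423, 2.153).
Round to (0.423, 2.153) and repeat: F = (-2.49088, -1.85793), J = [[-4.80334, 0.68272], [1.88366, -2.35786]].
Δ = (-0.711, -1.356), so (p, q)₂ = (-0.288, 0.797).

(-0.288, 0.797)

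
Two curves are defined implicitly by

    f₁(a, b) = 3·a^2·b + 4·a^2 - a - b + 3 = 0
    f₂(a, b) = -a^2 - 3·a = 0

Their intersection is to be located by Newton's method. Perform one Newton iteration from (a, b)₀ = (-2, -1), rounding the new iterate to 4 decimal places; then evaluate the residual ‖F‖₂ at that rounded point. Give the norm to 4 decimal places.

61.5854

At (-2, -1): F = (10.0000, 2.0000).
Jacobian J = [[6·a·b + 8·a - 1, 3·a^2 - 1], [-2·a - 3, 0]].
At the point, J = [[-5.0000, 11.0000], [1.0000, 0.0000]] (det J = -11.0000).
Solving J·Δ = −F gives Δ = (-2.0000, -1.8182).
Then the next iterate is (a, b)₁ = (-4.0000, -2.8182).
Re-evaluating at (-4.0000, -2.8182): F = (-61.4554, -4.0000), so ‖F‖₂ = 61.5854.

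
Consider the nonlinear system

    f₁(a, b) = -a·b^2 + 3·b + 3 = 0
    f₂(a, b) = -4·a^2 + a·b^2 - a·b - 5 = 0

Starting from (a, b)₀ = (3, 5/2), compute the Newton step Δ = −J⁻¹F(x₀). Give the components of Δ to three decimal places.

At (3, 5/2): F = (-8.250, -29.750).
Jacobian J = [[-b^2, -2·a·b + 3], [-8·a + b^2 - b, 2·a·b - a]].
At the point, J = [[-6.250, -12.000], [-20.250, 12.000]] (det J = -318.000).
Solving J·Δ = −F gives Δ = (-1.434, 0.059).

(-1.434, 0.059)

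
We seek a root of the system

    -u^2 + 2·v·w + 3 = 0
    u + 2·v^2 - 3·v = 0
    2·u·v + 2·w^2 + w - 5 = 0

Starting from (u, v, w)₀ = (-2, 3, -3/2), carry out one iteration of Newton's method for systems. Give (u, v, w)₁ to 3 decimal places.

(-0.282, 2.031, -1.463)

At (-2, 3, -3/2): F = (-10.000, 7.000, -14.000).
Jacobian J = [[-2·u, 2·w, 2·v], [1, 4·v - 3, 0], [2·v, 2·u, 4·w + 1]].
At the point, J = [[4.000, -3.000, 6.000], [1.000, 9.000, 0.000], [6.000, -4.000, -5.000]] (det J = -543.000).
Solving J·Δ = −F gives Δ = (1.718, -0.969, 0.037).
Then the next iterate is (u, v, w)₁ = (-0.282, 2.031, -1.463).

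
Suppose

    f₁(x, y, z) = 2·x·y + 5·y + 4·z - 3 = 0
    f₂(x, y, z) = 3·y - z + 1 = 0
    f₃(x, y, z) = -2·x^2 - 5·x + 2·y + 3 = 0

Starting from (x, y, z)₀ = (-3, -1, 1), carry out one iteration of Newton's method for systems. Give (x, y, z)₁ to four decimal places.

At (-3, -1, 1): F = (2.0000, -3.0000, -2.0000).
Jacobian J = [[2·y, 2·x + 5, 4], [0, 3, -1], [-4·x - 5, 2, 0]].
At the point, J = [[-2.0000, -1.0000, 4.0000], [0.0000, 3.0000, -1.0000], [7.0000, 2.0000, 0.0000]] (det J = -81.0000).
Solving J·Δ = −F gives Δ = (0.0247, 0.9136, -0.2593).
Then the next iterate is (x, y, z)₁ = (-2.9753, -0.0864, 0.7407).

(-2.9753, -0.0864, 0.7407)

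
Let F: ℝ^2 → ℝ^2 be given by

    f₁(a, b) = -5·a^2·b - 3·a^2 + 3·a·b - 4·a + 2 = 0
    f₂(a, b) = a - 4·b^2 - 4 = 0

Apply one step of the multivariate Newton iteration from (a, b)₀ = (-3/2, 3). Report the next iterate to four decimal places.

At (-3/2, 3): F = (-46.0000, -41.5000).
Jacobian J = [[-10·a·b - 6·a + 3·b - 4, -5·a^2 + 3·a], [1, -8·b]].
At the point, J = [[59.0000, -15.7500], [1.0000, -24.0000]] (det J = -1400.2500).
Solving J·Δ = −F gives Δ = (0.3216, -1.7158).
Then the next iterate is (a, b)₁ = (-1.1784, 1.2842).

(-1.1784, 1.2842)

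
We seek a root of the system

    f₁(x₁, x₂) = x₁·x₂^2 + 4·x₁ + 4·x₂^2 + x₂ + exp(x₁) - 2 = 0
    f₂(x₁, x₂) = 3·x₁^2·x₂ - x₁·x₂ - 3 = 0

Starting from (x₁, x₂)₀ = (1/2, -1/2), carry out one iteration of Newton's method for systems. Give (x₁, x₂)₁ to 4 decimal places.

(-4.6197, -8.4789)

At (1/2, -1/2): F = (2.273721, -3.1250).
Jacobian J = [[x₂^2 + exp(x₁) + 4, 2·x₁·x₂ + 8·x₂ + 1], [6·x₁·x₂ - x₂, 3·x₁^2 - x₁]].
At the point, J = [[5.898721, -3.5000], [-1.0000, 0.2500]] (det J = -2.025320).
Solving J·Δ = −F gives Δ = (-5.1197, -7.9789).
Then the next iterate is (x₁, x₂)₁ = (-4.6197, -8.4789).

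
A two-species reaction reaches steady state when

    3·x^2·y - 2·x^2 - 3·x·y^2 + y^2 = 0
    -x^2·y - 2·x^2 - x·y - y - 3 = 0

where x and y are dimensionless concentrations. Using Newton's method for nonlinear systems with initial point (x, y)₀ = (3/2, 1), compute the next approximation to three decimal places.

(2.650, -4.000)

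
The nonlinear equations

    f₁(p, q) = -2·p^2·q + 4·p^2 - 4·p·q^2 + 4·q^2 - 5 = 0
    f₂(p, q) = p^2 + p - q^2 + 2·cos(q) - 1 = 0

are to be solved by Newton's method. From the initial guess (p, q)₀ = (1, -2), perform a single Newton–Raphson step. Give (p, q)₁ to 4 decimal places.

(-0.6319, -0.5000)

At (1, -2): F = (3.0000, -3.832294).
Jacobian J = [[-4·p·q + 8·p - 4·q^2, -2·p^2 - 8·p·q + 8·q], [2·p + 1, -2·q - 2·sin(q)]].
At the point, J = [[0.0000, -2.0000], [3.0000, 5.818595]] (det J = 6.0000).
Solving J·Δ = −F gives Δ = (-1.6319, 1.5000).
Then the next iterate is (p, q)₁ = (-0.6319, -0.5000).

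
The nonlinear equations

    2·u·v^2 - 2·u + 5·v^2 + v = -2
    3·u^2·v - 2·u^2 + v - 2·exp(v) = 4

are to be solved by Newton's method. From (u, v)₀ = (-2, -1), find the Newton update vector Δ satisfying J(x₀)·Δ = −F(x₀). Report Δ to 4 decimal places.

(-2.3925, 6.0000)

At (-2, -1): F = (6.0000, -25.735759).
Jacobian J = [[2·v^2 - 2, 4·u·v + 10·v + 1], [6·u·v - 4·u, 3·u^2 - 2·exp(v) + 1]].
At the point, J = [[0.0000, -1.0000], [20.0000, 12.264241]] (det J = 20.0000).
Solving J·Δ = −F gives Δ = (-2.3925, 6.0000).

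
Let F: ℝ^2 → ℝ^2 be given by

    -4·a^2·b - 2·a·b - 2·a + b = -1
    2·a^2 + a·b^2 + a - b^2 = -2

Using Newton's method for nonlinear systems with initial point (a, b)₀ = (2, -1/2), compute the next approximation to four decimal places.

At (2, -1/2): F = (6.5000, 12.2500).
Jacobian J = [[-8·a·b - 2·b - 2, -4·a^2 - 2·a + 1], [4·a + b^2 + 1, 2·a·b - 2·b]].
At the point, J = [[7.0000, -19.0000], [9.2500, -1.0000]] (det J = 168.7500).
Solving J·Δ = −F gives Δ = (-1.3407, -0.1519).
Then the next iterate is (a, b)₁ = (0.6593, -0.6519).

(0.6593, -0.6519)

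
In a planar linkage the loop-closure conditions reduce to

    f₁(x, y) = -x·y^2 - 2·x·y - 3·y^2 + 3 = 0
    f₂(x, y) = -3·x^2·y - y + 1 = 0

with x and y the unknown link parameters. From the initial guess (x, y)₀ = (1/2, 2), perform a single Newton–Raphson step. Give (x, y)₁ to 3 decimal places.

(0.306, 1.237)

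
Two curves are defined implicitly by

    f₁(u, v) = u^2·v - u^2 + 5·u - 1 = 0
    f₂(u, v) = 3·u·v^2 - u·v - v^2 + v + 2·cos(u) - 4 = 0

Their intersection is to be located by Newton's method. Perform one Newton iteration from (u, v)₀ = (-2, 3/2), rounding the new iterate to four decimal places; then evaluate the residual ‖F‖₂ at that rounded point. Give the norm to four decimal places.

3.4588

At (-2, 3/2): F = (-9.0000, -16.082294).
Jacobian J = [[2·u·v - 2·u + 5, u^2], [3·v^2 - v - 2·sin(u), 6·u·v - u - 2·v + 1]].
At the point, J = [[3.0000, 4.0000], [7.068595, -18.0000]] (det J = -82.274379).
Solving J·Δ = −F gives Δ = (2.7509, 0.1868).
Then the next iterate is (u, v)₁ = (0.7509, 1.6868).
Re-evaluating at (0.7509, 1.6868): F = (3.141753, 1.446632), so ‖F‖₂ = 3.4588.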